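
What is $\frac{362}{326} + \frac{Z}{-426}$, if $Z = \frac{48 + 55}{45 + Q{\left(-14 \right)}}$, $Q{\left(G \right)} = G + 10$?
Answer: $\frac{3144557}{2846958} \approx 1.1045$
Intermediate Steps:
$Q{\left(G \right)} = 10 + G$
$Z = \frac{103}{41}$ ($Z = \frac{48 + 55}{45 + \left(10 - 14\right)} = \frac{103}{45 - 4} = \frac{103}{41} \approx 2.5122$)
$\frac{362}{326} + \frac{Z}{-426} = \frac{362}{326} + \frac{103}{41 \left(-426\right)} = 362 \cdot \frac{1}{326} + \frac{103}{41} \left(- \frac{1}{426}\right) = \frac{181}{163} - \frac{103}{17466} = \frac{3144557}{2846958}$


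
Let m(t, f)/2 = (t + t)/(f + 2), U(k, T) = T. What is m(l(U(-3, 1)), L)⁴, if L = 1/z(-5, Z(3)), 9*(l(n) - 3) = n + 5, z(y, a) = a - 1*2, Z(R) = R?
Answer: 3748096/6561 ≈ 571.27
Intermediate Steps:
z(y, a) = -2 + a (z(y, a) = a - 2 = -2 + a)
l(n) = 32/9 + n/9 (l(n) = 3 + (n + 5)/9 = 3 + (5 + n)/9 = 3 + (5/9 + n/9) = 32/9 + n/9)
L = 1 (L = 1/(-2 + 3) = 1/1 = 1)
m(t, f) = 4*t/(2 + f) (m(t, f) = 2*((t + t)/(f + 2)) = 2*((2*t)/(2 + f)) = 2*(2*t/(2 + f)) = 4*t/(2 + f))
m(l(U(-3, 1)), L)⁴ = (4*(32/9 + (⅑)*1)/(2 + 1))⁴ = (4*(32/9 + ⅑)/3)⁴ = (4*(11/3)*(⅓))⁴ = (44/9)⁴ = 3748096/6561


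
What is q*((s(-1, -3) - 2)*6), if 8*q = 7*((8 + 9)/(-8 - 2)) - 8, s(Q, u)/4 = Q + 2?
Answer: -597/20 ≈ -29.850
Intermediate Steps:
s(Q, u) = 8 + 4*Q (s(Q, u) = 4*(Q + 2) = 4*(2 + Q) = 8 + 4*Q)
q = -199/80 (q = (7*((8 + 9)/(-8 - 2)) - 8)/8 = (7*(17/(-10)) - 8)/8 = (7*(17*(-⅒)) - 8)/8 = (7*(-17/10) - 8)/8 = (-119/10 - 8)/8 = (⅛)*(-199/10) = -199/80 ≈ -2.4875)
q*((s(-1, -3) - 2)*6) = -199*((8 + 4*(-1)) - 2)*6/80 = -199*((8 - 4) - 2)*6/80 = -199*(4 - 2)*6/80 = -199*6/40 = -199/80*12 = -597/20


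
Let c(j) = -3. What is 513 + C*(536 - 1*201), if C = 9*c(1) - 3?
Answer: -9537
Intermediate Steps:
C = -30 (C = 9*(-3) - 3 = -27 - 3 = -30)
513 + C*(536 - 1*201) = 513 - 30*(536 - 1*201) = 513 - 30*(536 - 201) = 513 - 30*335 = 513 - 10050 = -9537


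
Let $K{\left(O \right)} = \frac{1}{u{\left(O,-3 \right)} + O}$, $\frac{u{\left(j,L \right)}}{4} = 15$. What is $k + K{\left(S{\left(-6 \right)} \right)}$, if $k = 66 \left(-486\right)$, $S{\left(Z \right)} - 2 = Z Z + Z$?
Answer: $- \frac{2950991}{92} \approx -32076.0$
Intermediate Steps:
$u{\left(j,L \right)} = 60$ ($u{\left(j,L \right)} = 4 \cdot 15 = 60$)
$S{\left(Z \right)} = 2 + Z + Z^{2}$ ($S{\left(Z \right)} = 2 + \left(Z Z + Z\right) = 2 + \left(Z^{2} + Z\right) = 2 + \left(Z + Z^{2}\right) = 2 + Z + Z^{2}$)
$k = -32076$
$K{\left(O \right)} = \frac{1}{60 + O}$
$k + K{\left(S{\left(-6 \right)} \right)} = -32076 + \frac{1}{60 + \left(2 - 6 + \left(-6\right)^{2}\right)} = -32076 + \frac{1}{60 + \left(2 - 6 + 36\right)} = -32076 + \frac{1}{60 + 32} = -32076 + \frac{1}{92} = - \frac{2950991}{92}$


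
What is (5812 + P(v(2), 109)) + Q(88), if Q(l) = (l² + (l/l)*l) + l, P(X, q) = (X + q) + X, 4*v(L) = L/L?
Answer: 27683/2 ≈ 13842.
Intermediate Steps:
v(L) = ¼ (v(L) = (L/L)/4 = (¼)*1 = ¼)
P(X, q) = q + 2*X
Q(l) = l² + 2*l (Q(l) = (l² + 1*l) + l = (l² + l) + l = (l + l²) + l = l² + 2*l)
(5812 + P(v(2), 109)) + Q(88) = (5812 + (109 + 2*(¼))) + 88*(2 + 88) = (5812 + (109 + ½)) + 88*90 = (5812 + 219/2) + 7920 = 11843/2 + 7920 = 27683/2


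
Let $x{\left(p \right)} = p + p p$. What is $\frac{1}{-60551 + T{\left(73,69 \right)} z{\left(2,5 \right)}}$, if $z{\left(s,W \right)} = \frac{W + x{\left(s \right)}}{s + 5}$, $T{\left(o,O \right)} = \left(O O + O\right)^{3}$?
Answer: $\frac{1}{177066290449} \approx 5.6476 \cdot 10^{-12}$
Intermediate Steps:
$x{\left(p \right)} = p + p^{2}$
$T{\left(o,O \right)} = \left(O + O^{2}\right)^{3}$ ($T{\left(o,O \right)} = \left(O^{2} + O\right)^{3} = \left(O + O^{2}\right)^{3}$)
$z{\left(s,W \right)} = \frac{W + s \left(1 + s\right)}{5 + s}$ ($z{\left(s,W \right)} = \frac{W + s \left(1 + s\right)}{s + 5} = \frac{W + s \left(1 + s\right)}{5 + s}$)
$\frac{1}{-60551 + T{\left(73,69 \right)} z{\left(2,5 \right)}} = \frac{1}{-60551 + 69^{3} \left(1 + 69\right)^{3} \frac{5 + 2 \left(1 + 2\right)}{5 + 2}} = \frac{1}{-60551 + 328509 \cdot 70^{3} \frac{5 + 2 \cdot 3}{7}} = \frac{1}{-60551 + 328509 \cdot 343000 \frac{5 + 6}{7}} = \frac{1}{-60551 + 112678587000 \cdot \frac{1}{7} \cdot 11} = \frac{1}{-60551 + 112678587000 \cdot \frac{11}{7}} = \frac{1}{-60551 + 177066351000} = \frac{1}{177066290449}$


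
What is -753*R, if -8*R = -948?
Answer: -178461/2 ≈ -89231.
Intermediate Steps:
R = 237/2 (R = -1/8*(-948) = 237/2 ≈ 118.50)
-753*R = -753*237/2 = -178461/2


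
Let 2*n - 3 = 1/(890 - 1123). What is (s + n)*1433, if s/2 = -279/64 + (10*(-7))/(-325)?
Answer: -4715669111/484640 ≈ -9730.3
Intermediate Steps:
n = 349/233 (n = 3/2 + 1/(2*(890 - 1123)) = 3/2 + (1/2)/(-233) = 3/2 + (1/2)*(-1/233) = 3/2 - 1/466 = 349/233 ≈ 1.4979)
s = -17239/2080 (s = 2*(-279/64 + (10*(-7))/(-325)) = 2*(-279*1/64 - 70*(-1/325)) = 2*(-279/64 + 14/65) = 2*(-17239/4160) = -17239/2080 ≈ -8.2880)
(s + n)*1433 = (-17239/2080 + 349/233)*1433 = -3290767/484640*1433 = -4715669111/484640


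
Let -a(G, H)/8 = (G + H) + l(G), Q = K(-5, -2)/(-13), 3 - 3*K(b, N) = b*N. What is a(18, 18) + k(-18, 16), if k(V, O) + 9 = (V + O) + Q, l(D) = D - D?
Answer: -11654/39 ≈ -298.82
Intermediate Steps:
K(b, N) = 1 - N*b/3 (K(b, N) = 1 - b*N/3 = 1 - N*b/3)
l(D) = 0
Q = 7/39 (Q = (1 - ⅓*(-2)*(-5))/(-13) = (1 - 10/3)*(-1/13) = -7/3*(-1/13) = 7/39 ≈ 0.17949)
k(V, O) = -344/39 + O + V (k(V, O) = -9 + ((V + O) + 7/39) = -9 + ((O + V) + 7/39) = -9 + (7/39 + O + V) = -344/39 + O + V)
a(G, H) = -8*G - 8*H (a(G, H) = -8*((G + H) + 0) = -8*(G + H) = -8*G - 8*H)
a(18, 18) + k(-18, 16) = (-8*18 - 8*18) + (-344/39 + 16 - 18) = (-144 - 144) - 422/39 = -288 - 422/39 = -11654/39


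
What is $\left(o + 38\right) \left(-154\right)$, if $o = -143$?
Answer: $16170$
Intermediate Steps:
$\left(o + 38\right) \left(-154\right) = \left(-143 + 38\right) \left(-154\right) = \left(-105\right) \left(-154\right) = 16170$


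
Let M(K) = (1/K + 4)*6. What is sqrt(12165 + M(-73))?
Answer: 7*sqrt(1325607)/73 ≈ 110.40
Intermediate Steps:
M(K) = 24 + 6/K (M(K) = (4 + 1/K)*6 = 24 + 6/K)
sqrt(12165 + M(-73)) = sqrt(12165 + (24 + 6/(-73))) = sqrt(12165 + (24 + 6*(-1/73))) = sqrt(12165 + (24 - 6/73)) = sqrt(12165 + 1746/73) = sqrt(889791/73) = 7*sqrt(1325607)/73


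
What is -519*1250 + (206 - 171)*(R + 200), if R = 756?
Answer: -615290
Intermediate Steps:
-519*1250 + (206 - 171)*(R + 200) = -519*1250 + (206 - 171)*(756 + 200) = -648750 + 35*956 = -648750 + 33460 = -615290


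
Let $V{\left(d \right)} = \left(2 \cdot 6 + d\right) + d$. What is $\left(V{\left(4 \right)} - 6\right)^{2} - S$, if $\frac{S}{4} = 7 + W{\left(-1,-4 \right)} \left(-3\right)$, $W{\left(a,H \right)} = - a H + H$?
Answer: $72$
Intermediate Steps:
$V{\left(d \right)} = 12 + 2 d$ ($V{\left(d \right)} = \left(12 + d\right) + d = 12 + 2 d$)
$W{\left(a,H \right)} = H - H a$ ($W{\left(a,H \right)} = - H a + H = H - H a$)
$S = 124$ ($S = 4 \left(7 + - 4 \left(1 - -1\right) \left(-3\right)\right) = 4 \left(7 + - 4 \left(1 + 1\right) \left(-3\right)\right) = 4 \left(7 + \left(-4\right) 2 \left(-3\right)\right) = 4 \left(7 - -24\right) = 4 \left(7 + 24\right) = 4 \cdot 31 = 124$)
$\left(V{\left(4 \right)} - 6\right)^{2} - S = \left(\left(12 + 2 \cdot 4\right) - 6\right)^{2} - 124 = \left(\left(12 + 8\right) - 6\right)^{2} - 124 = \left(20 - 6\right)^{2} - 124 = 14^{2} - 124 = 196 - 124 = 72$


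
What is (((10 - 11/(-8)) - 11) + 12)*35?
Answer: 3465/8 ≈ 433.13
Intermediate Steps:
(((10 - 11/(-8)) - 11) + 12)*35 = (((10 - 11*(-⅛)) - 11) + 12)*35 = (((10 + 11/8) - 11) + 12)*35 = ((91/8 - 11) + 12)*35 = (3/8 + 12)*35 = (99/8)*35 = 3465/8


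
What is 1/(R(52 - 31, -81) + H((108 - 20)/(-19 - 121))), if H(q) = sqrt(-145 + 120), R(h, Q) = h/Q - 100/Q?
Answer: 6399/170266 - 32805*I/170266 ≈ 0.037582 - 0.19267*I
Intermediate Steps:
R(h, Q) = -100/Q + h/Q
H(q) = 5*I (H(q) = sqrt(-25) = 5*I)
1/(R(52 - 31, -81) + H((108 - 20)/(-19 - 121))) = 1/((-100 + (52 - 31))/(-81) + 5*I) = 1/(-(-100 + 21)/81 + 5*I) = 1/(-1/81*(-79) + 5*I) = 1/(79/81 + 5*I) = 6561*(79/81 - 5*I)/170266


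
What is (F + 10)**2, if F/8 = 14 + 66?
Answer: 422500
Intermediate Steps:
F = 640 (F = 8*(14 + 66) = 8*80 = 640)
(F + 10)**2 = (640 + 10)**2 = 650**2 = 422500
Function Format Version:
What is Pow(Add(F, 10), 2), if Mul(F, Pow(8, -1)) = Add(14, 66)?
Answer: 422500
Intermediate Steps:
F = 640 (F = Mul(8, Add(14, 66)) = Mul(8, 80) = 640)
Pow(Add(F, 10), 2) = Pow(Add(640, 10), 2) = Pow(650, 2) = 422500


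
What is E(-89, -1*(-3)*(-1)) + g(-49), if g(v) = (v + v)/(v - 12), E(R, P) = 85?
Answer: 5283/61 ≈ 86.607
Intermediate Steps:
g(v) = 2*v/(-12 + v) (g(v) = (2*v)/(-12 + v) = 2*v/(-12 + v))
E(-89, -1*(-3)*(-1)) + g(-49) = 85 + 2*(-49)/(-12 - 49) = 85 + 2*(-49)/(-61) = 85 + 2*(-49)*(-1/61) = 85 + 98/61 = 5283/61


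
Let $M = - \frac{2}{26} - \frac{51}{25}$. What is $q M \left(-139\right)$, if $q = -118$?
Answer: $- \frac{11284576}{325} \approx -34722.0$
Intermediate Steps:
$M = - \frac{688}{325}$ ($M = \left(-2\right) \frac{1}{26} - \frac{51}{25} = - \frac{1}{13} - \frac{51}{25} = - \frac{688}{325} \approx -2.1169$)
$q M \left(-139\right) = \left(-118\right) \left(- \frac{688}{325}\right) \left(-139\right) = \frac{81184}{325} \left(-139\right) = - \frac{11284576}{325}$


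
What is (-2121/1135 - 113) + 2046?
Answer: 2191834/1135 ≈ 1931.1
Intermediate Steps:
(-2121/1135 - 113) + 2046 = -130376/1135 + 2046 = 2191834/1135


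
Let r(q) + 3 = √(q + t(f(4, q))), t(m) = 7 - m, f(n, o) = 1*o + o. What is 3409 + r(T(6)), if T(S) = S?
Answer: 3407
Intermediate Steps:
f(n, o) = 2*o (f(n, o) = o + o = 2*o)
r(q) = -3 + √(7 - q) (r(q) = -3 + √(q + (7 - 2*q)) = -3 + √(7 - q))
3409 + r(T(6)) = 3409 + (-3 + √(7 - 1*6)) = 3409 + (-3 + √(7 - 6)) = 3409 + (-3 + √1) = 3409 + (-3 + 1) = 3409 - 2 = 3407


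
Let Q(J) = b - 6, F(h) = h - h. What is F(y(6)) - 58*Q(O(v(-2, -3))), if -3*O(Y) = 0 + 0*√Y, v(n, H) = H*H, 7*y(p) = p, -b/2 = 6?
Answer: 1044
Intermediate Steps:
b = -12 (b = -2*6 = -12)
y(p) = p/7
v(n, H) = H²
O(Y) = 0 (O(Y) = -(0 + 0*√Y)/3 = -(0 + 0)/3 = -⅓*0 = 0)
F(h) = 0
Q(J) = -18 (Q(J) = -12 - 6 = -18)
F(y(6)) - 58*Q(O(v(-2, -3))) = 0 - 58*(-18) = 0 + 1044 = 1044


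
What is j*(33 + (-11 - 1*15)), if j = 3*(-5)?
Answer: -105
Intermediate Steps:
j = -15
j*(33 + (-11 - 1*15)) = -15*(33 + (-11 - 1*15)) = -15*(33 + (-11 - 15)) = -15*(33 - 26) = -15*7 = -105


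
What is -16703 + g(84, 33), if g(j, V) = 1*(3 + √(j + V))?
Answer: -16700 + 3*√13 ≈ -16689.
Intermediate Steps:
g(j, V) = 3 + √(V + j) (g(j, V) = 1*(3 + √(V + j)) = 3 + √(V + j))
-16703 + g(84, 33) = -16703 + (3 + √(33 + 84)) = -16703 + (3 + √117) = -16703 + (3 + 3*√13) = -16700 + 3*√13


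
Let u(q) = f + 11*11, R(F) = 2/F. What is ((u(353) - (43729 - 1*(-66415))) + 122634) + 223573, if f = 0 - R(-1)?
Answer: 236186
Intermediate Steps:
f = 2 (f = 0 - 2/(-1) = 0 - 2*(-1) = 0 - 1*(-2) = 0 + 2 = 2)
u(q) = 123 (u(q) = 2 + 11*11 = 2 + 121 = 123)
((u(353) - (43729 - 1*(-66415))) + 122634) + 223573 = ((123 - (43729 - 1*(-66415))) + 122634) + 223573 = ((123 - (43729 + 66415)) + 122634) + 223573 = ((123 - 1*110144) + 122634) + 223573 = ((123 - 110144) + 122634) + 223573 = (-110021 + 122634) + 223573 = 12613 + 223573 = 236186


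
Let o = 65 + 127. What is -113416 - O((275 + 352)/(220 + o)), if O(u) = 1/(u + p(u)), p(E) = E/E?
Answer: -117839636/1039 ≈ -1.1342e+5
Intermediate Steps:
o = 192
p(E) = 1
O(u) = 1/(1 + u) (O(u) = 1/(u + 1) = 1/(1 + u))
-113416 - O((275 + 352)/(220 + o)) = -113416 - 1/(1 + (275 + 352)/(220 + 192)) = -113416 - 1/(1 + 627/412) = -113416 - 1/1039/412 = -113416 - 1*412/1039 = -113416 - 412/1039 = -117839636/1039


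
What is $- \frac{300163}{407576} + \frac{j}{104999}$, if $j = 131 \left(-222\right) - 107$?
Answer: $- \frac{43413550701}{42795072424} \approx -1.0145$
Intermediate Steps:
$j = -29189$ ($j = -29082 - 107 = -29189$)
$- \frac{300163}{407576} + \frac{j}{104999} = - \frac{300163}{407576} - \frac{29189}{104999} = - \frac{43413550701}{42795072424}$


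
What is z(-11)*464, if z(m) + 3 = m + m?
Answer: -11600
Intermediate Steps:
z(m) = -3 + 2*m (z(m) = -3 + (m + m) = -3 + 2*m)
z(-11)*464 = (-3 + 2*(-11))*464 = (-3 - 22)*464 = -25*464 = -11600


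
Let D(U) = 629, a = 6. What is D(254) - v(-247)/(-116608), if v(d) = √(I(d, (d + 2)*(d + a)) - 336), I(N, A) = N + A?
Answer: 629 + √58462/116608 ≈ 629.00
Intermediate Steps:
I(N, A) = A + N
v(d) = √(-336 + d + (2 + d)*(6 + d)) (v(d) = √(((d + 2)*(d + 6) + d) - 336) = √(((2 + d)*(6 + d) + d) - 336) = √((d + (2 + d)*(6 + d)) - 336) = √(-336 + d + (2 + d)*(6 + d)))
D(254) - v(-247)/(-116608) = 629 - √(-324 + (-247)² + 9*(-247))/(-116608) = 629 - √(-324 + 61009 - 2223)*(-1)/116608 = 629 - √58462*(-1)/116608 = 629 - (-1)*√58462/116608 = 629 + √58462/116608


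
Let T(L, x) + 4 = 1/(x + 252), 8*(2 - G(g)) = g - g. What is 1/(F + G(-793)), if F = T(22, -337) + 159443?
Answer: 85/13552484 ≈ 6.2719e-6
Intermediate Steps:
G(g) = 2 (G(g) = 2 - (g - g)/8 = 2 - ⅛*0 = 2 + 0 = 2)
T(L, x) = -4 + 1/(252 + x) (T(L, x) = -4 + 1/(x + 252) = -4 + 1/(252 + x))
F = 13552314/85 (F = (-1007 - 4*(-337))/(252 - 337) + 159443 = (-1007 + 1348)/(-85) + 159443 = -1/85*341 + 159443 = -341/85 + 159443 = 13552314/85 ≈ 1.5944e+5)
1/(F + G(-793)) = 1/(13552314/85 + 2) = 1/(13552484/85) = 85/13552484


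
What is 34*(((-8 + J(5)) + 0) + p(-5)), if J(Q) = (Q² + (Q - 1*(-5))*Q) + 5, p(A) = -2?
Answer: 2380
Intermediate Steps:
J(Q) = 5 + Q² + Q*(5 + Q) (J(Q) = (Q² + (Q + 5)*Q) + 5 = (Q² + (5 + Q)*Q) + 5 = (Q² + Q*(5 + Q)) + 5 = 5 + Q² + Q*(5 + Q))
34*(((-8 + J(5)) + 0) + p(-5)) = 34*(((-8 + (5 + 2*5² + 5*5)) + 0) - 2) = 34*(((-8 + (5 + 2*25 + 25)) + 0) - 2) = 34*(((-8 + (5 + 50 + 25)) + 0) - 2) = 34*(((-8 + 80) + 0) - 2) = 34*((72 + 0) - 2) = 34*(72 - 2) = 34*70 = 2380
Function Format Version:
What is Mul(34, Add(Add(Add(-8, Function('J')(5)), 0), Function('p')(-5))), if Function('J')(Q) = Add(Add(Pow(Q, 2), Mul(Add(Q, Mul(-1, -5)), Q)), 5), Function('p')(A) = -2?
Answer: 2380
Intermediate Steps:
Function('J')(Q) = Add(5, Pow(Q, 2), Mul(Q, Add(5, Q))) (Function('J')(Q) = Add(Add(Pow(Q, 2), Mul(Add(Q, 5), Q)), 5) = Add(Add(Pow(Q, 2), Mul(Add(5, Q), Q)), 5) = Add(Add(Pow(Q, 2), Mul(Q, Add(5, Q))), 5) = Add(5, Pow(Q, 2), Mul(Q, Add(5, Q))))
Mul(34, Add(Add(Add(-8, Function('J')(5)), 0), Function('p')(-5))) = Mul(34, Add(Add(Add(-8, Add(5, Mul(2, Pow(5, 2)), Mul(5, 5))), 0), -2)) = Mul(34, Add(Add(Add(-8, Add(5, Mul(2, 25), 25)), 0), -2)) = Mul(34, Add(Add(Add(-8, Add(5, 50, 25)), 0), -2)) = Mul(34, Add(Add(Add(-8, 80), 0), -2)) = Mul(34, Add(Add(72, 0), -2)) = Mul(34, Add(72, -2)) = Mul(34, 70) = 2380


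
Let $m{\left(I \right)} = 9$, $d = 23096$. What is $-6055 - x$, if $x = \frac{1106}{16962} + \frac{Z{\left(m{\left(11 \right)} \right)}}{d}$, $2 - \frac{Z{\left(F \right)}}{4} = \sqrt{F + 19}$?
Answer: $- \frac{148256142577}{24484647} + \frac{\sqrt{7}}{2887} \approx -6055.1$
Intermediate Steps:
$Z{\left(F \right)} = 8 - 4 \sqrt{19 + F}$ ($Z{\left(F \right)} = 8 - 4 \sqrt{F + 19} = 8 - 4 \sqrt{19 + F}$)
$x = \frac{1604992}{24484647} - \frac{\sqrt{7}}{2887}$ ($x = \frac{1106}{16962} + \frac{8 - 4 \sqrt{19 + 9}}{23096} = 1106 \cdot \frac{1}{16962} + \left(8 - 4 \sqrt{28}\right) \frac{1}{23096} = \frac{553}{8481} + \left(8 - 4 \cdot 2 \sqrt{7}\right) \frac{1}{23096} = \frac{553}{8481} + \left(8 - 8 \sqrt{7}\right) \frac{1}{23096} = \frac{553}{8481} + \left(\frac{1}{2887} - \frac{\sqrt{7}}{2887}\right) = \frac{1604992}{24484647} - \frac{\sqrt{7}}{2887} \approx 0.064635$)
$-6055 - x = -6055 - \left(\frac{1604992}{24484647} - \frac{\sqrt{7}}{2887}\right) = - \frac{148256142577}{24484647} + \frac{\sqrt{7}}{2887}$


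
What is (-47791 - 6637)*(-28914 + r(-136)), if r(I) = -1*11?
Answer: 1574329900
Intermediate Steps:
r(I) = -11
(-47791 - 6637)*(-28914 + r(-136)) = (-47791 - 6637)*(-28914 - 11) = -54428*(-28925) = 1574329900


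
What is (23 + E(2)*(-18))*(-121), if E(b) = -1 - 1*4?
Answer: -13673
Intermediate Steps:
E(b) = -5 (E(b) = -1 - 4 = -5)
(23 + E(2)*(-18))*(-121) = (23 - 5*(-18))*(-121) = (23 + 90)*(-121) = 113*(-121) = -13673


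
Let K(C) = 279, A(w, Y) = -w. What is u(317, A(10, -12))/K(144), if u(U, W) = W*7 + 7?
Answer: -7/31 ≈ -0.22581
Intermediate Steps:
u(U, W) = 7 + 7*W (u(U, W) = 7*W + 7 = 7 + 7*W)
u(317, A(10, -12))/K(144) = (7 + 7*(-1*10))/279 = (7 + 7*(-10))*(1/279) = (7 - 70)*(1/279) = -63*1/279 = -7/31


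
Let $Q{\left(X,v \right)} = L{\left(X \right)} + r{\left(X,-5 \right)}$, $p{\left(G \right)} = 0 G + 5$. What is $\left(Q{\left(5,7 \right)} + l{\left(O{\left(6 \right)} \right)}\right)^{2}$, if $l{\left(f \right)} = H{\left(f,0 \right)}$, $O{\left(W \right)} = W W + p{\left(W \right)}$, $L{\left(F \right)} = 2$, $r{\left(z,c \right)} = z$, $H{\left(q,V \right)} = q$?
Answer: $2304$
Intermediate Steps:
$p{\left(G \right)} = 5$ ($p{\left(G \right)} = 0 + 5 = 5$)
$Q{\left(X,v \right)} = 2 + X$
$O{\left(W \right)} = 5 + W^{2}$ ($O{\left(W \right)} = W W + 5 = W^{2} + 5 = 5 + W^{2}$)
$l{\left(f \right)} = f$
$\left(Q{\left(5,7 \right)} + l{\left(O{\left(6 \right)} \right)}\right)^{2} = \left(\left(2 + 5\right) + \left(5 + 6^{2}\right)\right)^{2} = \left(7 + \left(5 + 36\right)\right)^{2} = \left(7 + 41\right)^{2} = 48^{2} = 2304$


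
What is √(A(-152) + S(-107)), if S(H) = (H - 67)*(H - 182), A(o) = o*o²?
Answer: 31*I*√3602 ≈ 1860.5*I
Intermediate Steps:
A(o) = o³
S(H) = (-182 + H)*(-67 + H) (S(H) = (-67 + H)*(-182 + H) = (-182 + H)*(-67 + H))
√(A(-152) + S(-107)) = √((-152)³ + (12194 + (-107)² - 249*(-107))) = √(-3511808 + (12194 + 11449 + 26643)) = √(-3511808 + 50286) = √(-3461522) = 31*I*√3602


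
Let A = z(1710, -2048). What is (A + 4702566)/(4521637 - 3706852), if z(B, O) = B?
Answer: 1568092/271595 ≈ 5.7736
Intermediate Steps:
A = 1710
(A + 4702566)/(4521637 - 3706852) = (1710 + 4702566)/(4521637 - 3706852) = 4704276/814785 = 4704276*(1/814785) = 1568092/271595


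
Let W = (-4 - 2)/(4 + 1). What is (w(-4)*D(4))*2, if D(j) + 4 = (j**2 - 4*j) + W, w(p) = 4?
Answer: -208/5 ≈ -41.600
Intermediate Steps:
W = -6/5 ≈ -1.2000
D(j) = -26/5 + j**2 - 4*j (D(j) = -4 + ((j**2 - 4*j) - 6/5) = -4 + (-6/5 + j**2 - 4*j) = -26/5 + j**2 - 4*j)
(w(-4)*D(4))*2 = (4*(-26/5 + 4**2 - 4*4))*2 = (4*(-26/5 + 16 - 16))*2 = (4*(-26/5))*2 = -104/5*2 = -208/5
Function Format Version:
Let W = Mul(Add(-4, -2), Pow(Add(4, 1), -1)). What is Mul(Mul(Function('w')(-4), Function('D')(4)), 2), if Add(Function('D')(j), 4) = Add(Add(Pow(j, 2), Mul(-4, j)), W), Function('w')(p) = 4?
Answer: Rational(-208, 5) ≈ -41.600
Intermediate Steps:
W = Rational(-6, 5) (W = Mul(-6, Pow(5, -1)) = Mul(-6, Rational(1, 5)) = Rational(-6, 5) ≈ -1.2000)
Function('D')(j) = Add(Rational(-26, 5), Pow(j, 2), Mul(-4, j)) (Function('D')(j) = Add(-4, Add(Add(Pow(j, 2), Mul(-4, j)), Rational(-6, 5))) = Add(-4, Add(Rational(-6, 5), Pow(j, 2), Mul(-4, j))) = Add(Rational(-26, 5), Pow(j, 2), Mul(-4, j)))
Mul(Mul(Function('w')(-4), Function('D')(4)), 2) = Mul(Mul(4, Add(Rational(-26, 5), Pow(4, 2), Mul(-4, 4))), 2) = Mul(Mul(4, Add(Rational(-26, 5), 16, -16)), 2) = Mul(Mul(4, Rational(-26, 5)), 2) = Mul(Rational(-104, 5), 2) = Rational(-208, 5)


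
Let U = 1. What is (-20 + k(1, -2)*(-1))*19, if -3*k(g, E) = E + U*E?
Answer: -1216/3 ≈ -405.33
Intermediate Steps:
k(g, E) = -2*E/3 (k(g, E) = -(E + 1*E)/3 = -(E + E)/3 = -2*E/3)
(-20 + k(1, -2)*(-1))*19 = (-20 - 2/3*(-2)*(-1))*19 = (-20 + (4/3)*(-1))*19 = (-20 - 4/3)*19 = -64/3*19 = -1216/3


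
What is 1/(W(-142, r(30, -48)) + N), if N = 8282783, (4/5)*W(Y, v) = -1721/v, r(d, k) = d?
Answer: 24/198785071 ≈ 1.2073e-7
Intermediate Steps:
W(Y, v) = -8605/(4*v) (W(Y, v) = 5*(-1721/v)/4 = -8605/(4*v))
1/(W(-142, r(30, -48)) + N) = 1/(-8605/4/30 + 8282783) = 1/(-8605/4*1/30 + 8282783) = 1/(-1721/24 + 8282783) = 1/(198785071/24) = 24/198785071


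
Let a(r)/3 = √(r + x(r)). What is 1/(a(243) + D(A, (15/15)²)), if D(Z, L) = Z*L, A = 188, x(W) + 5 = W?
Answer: 188/31015 - 3*√481/31015 ≈ 0.0039402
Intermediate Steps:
x(W) = -5 + W
a(r) = 3*√(-5 + 2*r) (a(r) = 3*√(r + (-5 + r)) = 3*√(-5 + 2*r))
D(Z, L) = L*Z
1/(a(243) + D(A, (15/15)²)) = 1/(3*√(-5 + 2*243) + (15/15)²*188) = 1/(3*√(-5 + 486) + (15*(1/15))²*188) = 1/(3*√481 + 1²*188) = 1/(3*√481 + 1*188) = 1/(3*√481 + 188) = 1/(188 + 3*√481)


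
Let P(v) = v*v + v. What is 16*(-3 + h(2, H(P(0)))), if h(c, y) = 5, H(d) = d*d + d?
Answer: 32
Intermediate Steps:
P(v) = v + v**2 (P(v) = v**2 + v = v + v**2)
H(d) = d + d**2 (H(d) = d**2 + d = d + d**2)
16*(-3 + h(2, H(P(0)))) = 16*(-3 + 5) = 16*2 = 32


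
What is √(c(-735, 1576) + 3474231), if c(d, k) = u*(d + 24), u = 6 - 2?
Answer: √3471387 ≈ 1863.2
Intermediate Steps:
u = 4
c(d, k) = 96 + 4*d (c(d, k) = 4*(d + 24) = 4*(24 + d) = 96 + 4*d)
√(c(-735, 1576) + 3474231) = √((96 + 4*(-735)) + 3474231) = √((96 - 2940) + 3474231) = √(-2844 + 3474231) = √3471387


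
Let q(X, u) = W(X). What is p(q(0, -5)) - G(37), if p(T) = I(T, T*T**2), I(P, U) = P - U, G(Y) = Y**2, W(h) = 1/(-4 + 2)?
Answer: -10955/8 ≈ -1369.4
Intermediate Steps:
W(h) = -1/2 (W(h) = 1/(-2) = -1/2)
q(X, u) = -1/2
p(T) = T - T**3 (p(T) = T - T*T**2 = T - T**3)
p(q(0, -5)) - G(37) = (-1/2 - (-1/2)**3) - 1*37**2 = (-1/2 - 1*(-1/8)) - 1*1369 = (-1/2 + 1/8) - 1369 = -3/8 - 1369 = -10955/8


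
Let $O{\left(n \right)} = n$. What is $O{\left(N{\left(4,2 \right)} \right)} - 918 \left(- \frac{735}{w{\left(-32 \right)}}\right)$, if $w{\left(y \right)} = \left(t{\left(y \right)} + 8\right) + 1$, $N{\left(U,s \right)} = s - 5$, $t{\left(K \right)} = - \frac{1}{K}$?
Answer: $\frac{1270029}{17} \approx 74708.0$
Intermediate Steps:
$N{\left(U,s \right)} = -5 + s$ ($N{\left(U,s \right)} = s - 5 = -5 + s$)
$w{\left(y \right)} = 9 - \frac{1}{y}$ ($w{\left(y \right)} = \left(- \frac{1}{y} + 8\right) + 1 = \left(8 - \frac{1}{y}\right) + 1 = 9 - \frac{1}{y}$)
$O{\left(N{\left(4,2 \right)} \right)} - 918 \left(- \frac{735}{w{\left(-32 \right)}}\right) = \left(-5 + 2\right) - 918 \left(- \frac{735}{9 - \frac{1}{-32}}\right) = -3 - 918 \left(- \frac{735}{9 - - \frac{1}{32}}\right) = -3 - 918 \left(- \frac{735}{9 + \frac{1}{32}}\right) = -3 - 918 \left(- \frac{735}{\frac{289}{32}}\right) = -3 - 918 \left(\left(-735\right) \frac{32}{289}\right) = -3 - - \frac{1270080}{17} = -3 + \frac{1270080}{17} = \frac{1270029}{17}$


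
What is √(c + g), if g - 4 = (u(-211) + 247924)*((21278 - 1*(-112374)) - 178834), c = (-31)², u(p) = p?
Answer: I*√11192167801 ≈ 1.0579e+5*I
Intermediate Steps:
c = 961
g = -11192168762 (g = 4 + (-211 + 247924)*((21278 - 1*(-112374)) - 178834) = 4 + 247713*((21278 + 112374) - 178834) = 4 + 247713*(133652 - 178834) = 4 + 247713*(-45182) = 4 - 11192168766 = -11192168762)
√(c + g) = √(961 - 11192168762) = √(-11192167801) = I*√11192167801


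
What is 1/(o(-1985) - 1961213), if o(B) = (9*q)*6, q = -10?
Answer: -1/1961753 ≈ -5.0975e-7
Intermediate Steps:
o(B) = -540 (o(B) = (9*(-10))*6 = -90*6 = -540)
1/(o(-1985) - 1961213) = 1/(-540 - 1961213) = 1/(-1961753) = -1/1961753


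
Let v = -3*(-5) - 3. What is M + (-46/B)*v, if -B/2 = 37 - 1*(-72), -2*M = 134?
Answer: -7027/109 ≈ -64.468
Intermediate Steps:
M = -67 (M = -1/2*134 = -67)
v = 12 (v = 15 - 3 = 12)
B = -218 (B = -2*(37 - 1*(-72)) = -2*(37 + 72) = -2*109 = -218)
M + (-46/B)*v = -67 - 46/(-218)*12 = -67 - 46*(-1/218)*12 = -67 + (23/109)*12 = -67 + 276/109 = -7027/109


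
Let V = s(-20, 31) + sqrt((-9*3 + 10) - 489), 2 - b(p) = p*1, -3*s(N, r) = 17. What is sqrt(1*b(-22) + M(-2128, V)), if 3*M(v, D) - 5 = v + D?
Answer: sqrt(-6170 + 3*I*sqrt(506))/3 ≈ 0.14318 + 26.184*I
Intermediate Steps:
s(N, r) = -17/3 (s(N, r) = -1/3*17 = -17/3)
b(p) = 2 - p
V = -17/3 + I*sqrt(506) (V = -17/3 + sqrt((-9*3 + 10) - 489) = -17/3 + sqrt((-27 + 10) - 489) = -17/3 + sqrt(-17 - 489) = -17/3 + sqrt(-506) = -17/3 + I*sqrt(506) ≈ -5.6667 + 22.494*I)
M(v, D) = 5/3 + D/3 + v/3 (M(v, D) = 5/3 + (v + D)/3 = 5/3 + (D + v)/3 = 5/3 + (D/3 + v/3) = 5/3 + D/3 + v/3)
sqrt(1*b(-22) + M(-2128, V)) = sqrt(1*(2 - 1*(-22)) + (5/3 + (-17/3 + I*sqrt(506))/3 + (1/3)*(-2128))) = sqrt(1*(2 + 22) + (5/3 + (-17/9 + I*sqrt(506)/3) - 2128/3)) = sqrt(1*24 + (-6386/9 + I*sqrt(506)/3)) = sqrt(24 + (-6386/9 + I*sqrt(506)/3)) = sqrt(-6170/9 + I*sqrt(506)/3)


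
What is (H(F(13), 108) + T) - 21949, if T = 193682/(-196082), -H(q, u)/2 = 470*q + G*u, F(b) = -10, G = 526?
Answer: -12369439606/98041 ≈ -1.2617e+5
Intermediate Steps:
H(q, u) = -1052*u - 940*q (H(q, u) = -2*(470*q + 526*u) = -1052*u - 940*q)
T = -96841/98041 (T = 193682*(-1/196082) = -96841/98041 ≈ -0.98776)
(H(F(13), 108) + T) - 21949 = ((-1052*108 - 940*(-10)) - 96841/98041) - 21949 = ((-113616 + 9400) - 96841/98041) - 21949 = (-104216 - 96841/98041) - 21949 = -10217537697/98041 - 21949 = -12369439606/98041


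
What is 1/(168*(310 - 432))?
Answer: -1/20496 ≈ -4.8790e-5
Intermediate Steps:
1/(168*(310 - 432)) = 1/(168*(-122)) = 1/(-20496) = -1/20496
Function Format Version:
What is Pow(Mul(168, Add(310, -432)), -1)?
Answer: Rational(-1, 20496) ≈ -4.8790e-5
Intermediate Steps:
Pow(Mul(168, Add(310, -432)), -1) = Pow(Mul(168, -122), -1) = Pow(-20496, -1) = Rational(-1, 20496)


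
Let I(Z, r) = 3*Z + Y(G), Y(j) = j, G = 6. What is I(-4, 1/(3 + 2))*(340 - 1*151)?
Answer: -1134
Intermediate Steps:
I(Z, r) = 6 + 3*Z (I(Z, r) = 3*Z + 6 = 6 + 3*Z)
I(-4, 1/(3 + 2))*(340 - 1*151) = (6 + 3*(-4))*(340 - 1*151) = (6 - 12)*(340 - 151) = -6*189 = -1134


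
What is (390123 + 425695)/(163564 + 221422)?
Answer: 407909/192493 ≈ 2.1191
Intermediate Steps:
(390123 + 425695)/(163564 + 221422) = 815818/384986 = 815818*(1/384986) = 407909/192493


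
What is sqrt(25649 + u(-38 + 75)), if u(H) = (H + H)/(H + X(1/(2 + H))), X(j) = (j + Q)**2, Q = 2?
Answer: 16*sqrt(97906407677)/31259 ≈ 160.16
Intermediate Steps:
X(j) = (2 + j)**2 (X(j) = (j + 2)**2 = (2 + j)**2)
u(H) = 2*H/(H + (2 + 1/(2 + H))**2) (u(H) = (H + H)/(H + (2 + 1/(2 + H))**2) = (2*H)/(H + (2 + 1/(2 + H))**2) = 2*H/(H + (2 + 1/(2 + H))**2))
sqrt(25649 + u(-38 + 75)) = sqrt(25649 + 2*(-38 + 75)/((-38 + 75) + (2 + 1/(2 + (-38 + 75)))**2)) = sqrt(25649 + 2*37/(37 + (2 + 1/(2 + 37))**2)) = sqrt(25649 + 2*37/(37 + (2 + 1/39)**2)) = sqrt(25649 + 2*37/(37 + (79/39)**2)) = sqrt(25649 + 2*37/(37 + 6241/1521)) = sqrt(25649 + 2*37/(62518/1521)) = sqrt(25649 + 2*37*(1521/62518)) = sqrt(25649 + 56277/31259) = sqrt(801818368/31259) = 16*sqrt(97906407677)/31259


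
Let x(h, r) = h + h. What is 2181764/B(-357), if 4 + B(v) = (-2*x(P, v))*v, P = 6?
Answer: 545441/2141 ≈ 254.76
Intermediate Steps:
x(h, r) = 2*h
B(v) = -4 - 24*v (B(v) = -4 + (-4*6)*v = -4 + (-2*12)*v = -4 - 24*v)
2181764/B(-357) = 2181764/(-4 - 24*(-357)) = 2181764/(-4 + 8568) = 2181764/8564 = 2181764*(1/8564) = 545441/2141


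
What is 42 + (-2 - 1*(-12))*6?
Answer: 102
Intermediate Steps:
42 + (-2 - 1*(-12))*6 = 42 + (-2 + 12)*6 = 42 + 10*6 = 42 + 60 = 102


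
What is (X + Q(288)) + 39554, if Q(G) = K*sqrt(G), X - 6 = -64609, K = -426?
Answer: -25049 - 5112*sqrt(2) ≈ -32278.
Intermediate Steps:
X = -64603 (X = 6 - 64609 = -64603)
Q(G) = -426*sqrt(G)
(X + Q(288)) + 39554 = (-64603 - 5112*sqrt(2)) + 39554 = -25049 - 5112*sqrt(2)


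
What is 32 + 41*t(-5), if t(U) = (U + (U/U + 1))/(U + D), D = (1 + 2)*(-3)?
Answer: 571/14 ≈ 40.786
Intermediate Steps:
D = -9 (D = 3*(-3) = -9)
t(U) = (2 + U)/(-9 + U) (t(U) = (U + (U/U + 1))/(U - 9) = (U + (1 + 1))/(-9 + U) = (U + 2)/(-9 + U) = (2 + U)/(-9 + U))
32 + 41*t(-5) = 32 + 41*((2 - 5)/(-9 - 5)) = 32 + 41*(-3/(-14)) = 32 + 41*(-1/14*(-3)) = 32 + 41*(3/14) = 32 + 123/14 = 571/14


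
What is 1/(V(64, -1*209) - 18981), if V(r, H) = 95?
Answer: -1/18886 ≈ -5.2949e-5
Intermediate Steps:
1/(V(64, -1*209) - 18981) = 1/(95 - 18981) = 1/(-18886) = -1/18886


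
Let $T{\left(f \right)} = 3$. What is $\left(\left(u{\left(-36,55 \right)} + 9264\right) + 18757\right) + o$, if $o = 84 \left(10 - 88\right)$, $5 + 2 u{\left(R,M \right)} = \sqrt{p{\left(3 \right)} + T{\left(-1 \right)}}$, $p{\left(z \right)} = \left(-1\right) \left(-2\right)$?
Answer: $\frac{42933}{2} + \frac{\sqrt{5}}{2} \approx 21468.0$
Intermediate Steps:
$p{\left(z \right)} = 2$
$u{\left(R,M \right)} = - \frac{5}{2} + \frac{\sqrt{5}}{2}$ ($u{\left(R,M \right)} = - \frac{5}{2} + \frac{\sqrt{2 + 3}}{2} = - \frac{5}{2} + \frac{\sqrt{5}}{2}$)
$o = -6552$ ($o = 84 \left(-78\right) = -6552$)
$\left(\left(u{\left(-36,55 \right)} + 9264\right) + 18757\right) + o = \left(\left(\left(- \frac{5}{2} + \frac{\sqrt{5}}{2}\right) + 9264\right) + 18757\right) - 6552 = \left(\left(\frac{18523}{2} + \frac{\sqrt{5}}{2}\right) + 18757\right) - 6552 = \left(\frac{56037}{2} + \frac{\sqrt{5}}{2}\right) - 6552 = \frac{42933}{2} + \frac{\sqrt{5}}{2}$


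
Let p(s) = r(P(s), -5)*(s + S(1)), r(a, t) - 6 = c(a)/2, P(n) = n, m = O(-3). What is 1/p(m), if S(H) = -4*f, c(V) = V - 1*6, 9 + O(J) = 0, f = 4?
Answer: 2/75 ≈ 0.026667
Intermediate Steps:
O(J) = -9 (O(J) = -9 + 0 = -9)
m = -9
c(V) = -6 + V (c(V) = V - 6 = -6 + V)
r(a, t) = 3 + a/2 (r(a, t) = 6 + (-6 + a)/2 = 6 + (-6 + a)*(½) = 6 + (-3 + a/2) = 3 + a/2)
S(H) = -16 (S(H) = -4*4 = -16)
p(s) = (-16 + s)*(3 + s/2) (p(s) = (3 + s/2)*(s - 16) = (3 + s/2)*(-16 + s) = (-16 + s)*(3 + s/2))
1/p(m) = 1/((-16 - 9)*(6 - 9)/2) = 1/((½)*(-25)*(-3)) = 1/(75/2) = 2/75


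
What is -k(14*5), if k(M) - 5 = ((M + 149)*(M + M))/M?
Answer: -443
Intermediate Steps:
k(M) = 303 + 2*M (k(M) = 5 + ((M + 149)*(M + M))/M = 5 + ((149 + M)*(2*M))/M = 5 + (2*M*(149 + M))/M = 5 + (298 + 2*M) = 303 + 2*M)
-k(14*5) = -(303 + 2*(14*5)) = -(303 + 2*70) = -(303 + 140) = -1*443 = -443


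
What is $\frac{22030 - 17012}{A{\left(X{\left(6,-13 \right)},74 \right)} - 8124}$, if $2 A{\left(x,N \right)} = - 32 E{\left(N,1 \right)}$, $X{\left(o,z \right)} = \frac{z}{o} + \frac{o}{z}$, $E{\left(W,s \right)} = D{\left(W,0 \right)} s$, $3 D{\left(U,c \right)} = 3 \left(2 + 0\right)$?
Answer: $- \frac{2509}{4078} \approx -0.61525$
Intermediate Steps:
$D{\left(U,c \right)} = 2$ ($D{\left(U,c \right)} = \frac{3 \left(2 + 0\right)}{3} = \frac{3 \cdot 2}{3} = \frac{1}{3} \cdot 6 = 2$)
$E{\left(W,s \right)} = 2 s$
$X{\left(o,z \right)} = \frac{o}{z} + \frac{z}{o}$
$A{\left(x,N \right)} = -32$ ($A{\left(x,N \right)} = \frac{\left(-32\right) 2 \cdot 1}{2} = \frac{\left(-32\right) 2}{2} = \frac{1}{2} \left(-64\right) = -32$)
$\frac{22030 - 17012}{A{\left(X{\left(6,-13 \right)},74 \right)} - 8124} = \frac{22030 - 17012}{-32 - 8124} = \frac{5018}{-8156} = 5018 \left(- \frac{1}{8156}\right) = - \frac{2509}{4078}$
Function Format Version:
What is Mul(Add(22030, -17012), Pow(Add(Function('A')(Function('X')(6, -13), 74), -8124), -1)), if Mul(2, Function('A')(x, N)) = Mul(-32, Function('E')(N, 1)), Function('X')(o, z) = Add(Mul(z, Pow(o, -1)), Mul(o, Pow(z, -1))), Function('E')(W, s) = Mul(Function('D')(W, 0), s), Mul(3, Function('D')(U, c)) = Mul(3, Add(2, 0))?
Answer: Rational(-2509, 4078) ≈ -0.61525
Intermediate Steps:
Function('D')(U, c) = 2 (Function('D')(U, c) = Mul(Rational(1, 3), Mul(3, Add(2, 0))) = Mul(Rational(1, 3), Mul(3, 2)) = Mul(Rational(1, 3), 6) = 2)
Function('E')(W, s) = Mul(2, s)
Function('X')(o, z) = Add(Mul(o, Pow(z, -1)), Mul(z, Pow(o, -1)))
Function('A')(x, N) = -32 (Function('A')(x, N) = Mul(Rational(1, 2), Mul(-32, Mul(2, 1))) = Mul(Rational(1, 2), Mul(-32, 2)) = Mul(Rational(1, 2), -64) = -32)
Mul(Add(22030, -17012), Pow(Add(Function('A')(Function('X')(6, -13), 74), -8124), -1)) = Mul(Add(22030, -17012), Pow(Add(-32, -8124), -1)) = Mul(5018, Pow(-8156, -1)) = Mul(5018, Rational(-1, 8156)) = Rational(-2509, 4078)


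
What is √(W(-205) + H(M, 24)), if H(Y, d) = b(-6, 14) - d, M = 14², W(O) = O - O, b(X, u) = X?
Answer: I*√30 ≈ 5.4772*I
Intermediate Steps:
W(O) = 0
M = 196
H(Y, d) = -6 - d
√(W(-205) + H(M, 24)) = √(0 + (-6 - 1*24)) = √(0 + (-6 - 24)) = √(0 - 30) = √(-30) = I*√30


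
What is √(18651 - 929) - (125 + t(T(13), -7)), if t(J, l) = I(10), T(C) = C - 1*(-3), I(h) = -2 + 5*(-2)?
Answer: -113 + √17722 ≈ 20.124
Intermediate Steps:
I(h) = -12 (I(h) = -2 - 10 = -12)
T(C) = 3 + C (T(C) = C + 3 = 3 + C)
t(J, l) = -12
√(18651 - 929) - (125 + t(T(13), -7)) = √(18651 - 929) - (125 - 12) = √17722 - 1*113 = √17722 - 113 = -113 + √17722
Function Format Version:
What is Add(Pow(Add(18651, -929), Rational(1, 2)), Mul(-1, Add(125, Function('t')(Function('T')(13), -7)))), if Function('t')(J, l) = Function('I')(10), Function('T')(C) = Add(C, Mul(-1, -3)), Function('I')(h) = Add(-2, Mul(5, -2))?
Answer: Add(-113, Pow(17722, Rational(1, 2))) ≈ 20.124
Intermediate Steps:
Function('I')(h) = -12 (Function('I')(h) = Add(-2, -10) = -12)
Function('T')(C) = Add(3, C) (Function('T')(C) = Add(C, 3) = Add(3, C))
Function('t')(J, l) = -12
Add(Pow(Add(18651, -929), Rational(1, 2)), Mul(-1, Add(125, Function('t')(Function('T')(13), -7)))) = Add(Pow(Add(18651, -929), Rational(1, 2)), Mul(-1, Add(125, -12))) = Add(Pow(17722, Rational(1, 2)), Mul(-1, 113)) = Add(Pow(17722, Rational(1, 2)), -113) = Add(-113, Pow(17722, Rational(1, 2)))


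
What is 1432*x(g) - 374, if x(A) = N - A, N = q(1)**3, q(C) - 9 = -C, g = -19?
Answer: 760018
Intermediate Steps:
q(C) = 9 - C
N = 512 (N = (9 - 1*1)**3 = (9 - 1)**3 = 8**3 = 512)
x(A) = 512 - A
1432*x(g) - 374 = 1432*(512 - 1*(-19)) - 374 = 1432*(512 + 19) - 374 = 1432*531 - 374 = 760392 - 374 = 760018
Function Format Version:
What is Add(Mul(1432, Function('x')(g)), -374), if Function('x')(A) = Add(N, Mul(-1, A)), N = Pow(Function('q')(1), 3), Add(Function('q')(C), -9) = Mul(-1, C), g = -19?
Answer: 760018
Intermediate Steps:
Function('q')(C) = Add(9, Mul(-1, C))
N = 512 (N = Pow(Add(9, Mul(-1, 1)), 3) = Pow(Add(9, -1), 3) = Pow(8, 3) = 512)
Function('x')(A) = Add(512, Mul(-1, A))
Add(Mul(1432, Function('x')(g)), -374) = Add(Mul(1432, Add(512, Mul(-1, -19))), -374) = Add(Mul(1432, Add(512, 19)), -374) = Add(Mul(1432, 531), -374) = Add(760392, -374) = 760018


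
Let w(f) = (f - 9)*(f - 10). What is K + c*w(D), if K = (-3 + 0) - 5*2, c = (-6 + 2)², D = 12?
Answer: 83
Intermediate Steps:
w(f) = (-10 + f)*(-9 + f) (w(f) = (-9 + f)*(-10 + f) = (-10 + f)*(-9 + f))
c = 16 (c = (-4)² = 16)
K = -13 (K = -3 - 10 = -13)
K + c*w(D) = -13 + 16*(90 + 12² - 19*12) = -13 + 16*(90 + 144 - 228) = -13 + 16*6 = -13 + 96 = 83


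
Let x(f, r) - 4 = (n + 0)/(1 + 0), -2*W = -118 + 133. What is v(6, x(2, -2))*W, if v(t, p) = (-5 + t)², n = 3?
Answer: -15/2 ≈ -7.5000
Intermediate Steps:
W = -15/2 (W = -(-118 + 133)/2 = -½*15 = -15/2 ≈ -7.5000)
x(f, r) = 7 (x(f, r) = 4 + (3 + 0)/(1 + 0) = 4 + 3/1 = 4 + 3*1 = 4 + 3 = 7)
v(6, x(2, -2))*W = (-5 + 6)²*(-15/2) = 1²*(-15/2) = 1*(-15/2) = -15/2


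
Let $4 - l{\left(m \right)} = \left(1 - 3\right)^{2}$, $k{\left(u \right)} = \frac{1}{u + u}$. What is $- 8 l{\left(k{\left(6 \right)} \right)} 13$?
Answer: $0$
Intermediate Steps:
$k{\left(u \right)} = \frac{1}{2 u}$
$l{\left(m \right)} = 0$ ($l{\left(m \right)} = 4 - \left(1 - 3\right)^{2} = 4 - \left(-2\right)^{2} = 4 - 4 = 0$)
$- 8 l{\left(k{\left(6 \right)} \right)} 13 = \left(-8\right) 0 \cdot 13 = 0 \cdot 13 = 0$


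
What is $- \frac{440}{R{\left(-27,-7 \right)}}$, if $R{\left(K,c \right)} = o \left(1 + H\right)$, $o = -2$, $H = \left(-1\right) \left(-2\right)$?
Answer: $\frac{220}{3} \approx 73.333$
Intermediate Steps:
$H = 2$
$R{\left(K,c \right)} = -6$ ($R{\left(K,c \right)} = - 2 \left(1 + 2\right) = \left(-2\right) 3 = -6$)
$- \frac{440}{R{\left(-27,-7 \right)}} = - \frac{440}{-6} = \left(-440\right) \left(- \frac{1}{6}\right) = \frac{220}{3}$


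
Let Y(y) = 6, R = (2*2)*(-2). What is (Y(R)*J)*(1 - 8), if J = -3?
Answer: 126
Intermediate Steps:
R = -8 (R = 4*(-2) = -8)
(Y(R)*J)*(1 - 8) = (6*(-3))*(1 - 8) = -18*(-7) = 126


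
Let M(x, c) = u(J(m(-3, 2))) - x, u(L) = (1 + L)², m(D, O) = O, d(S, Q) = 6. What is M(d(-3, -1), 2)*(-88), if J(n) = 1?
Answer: 176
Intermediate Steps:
M(x, c) = 4 - x (M(x, c) = (1 + 1)² - x = 2² - x = 4 - x)
M(d(-3, -1), 2)*(-88) = (4 - 1*6)*(-88) = (4 - 6)*(-88) = -2*(-88) = 176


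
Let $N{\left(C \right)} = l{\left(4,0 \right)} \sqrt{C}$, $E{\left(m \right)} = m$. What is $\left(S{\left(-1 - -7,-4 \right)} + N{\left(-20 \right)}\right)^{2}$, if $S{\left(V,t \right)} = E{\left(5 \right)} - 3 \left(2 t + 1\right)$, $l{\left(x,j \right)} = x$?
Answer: $356 + 416 i \sqrt{5} \approx 356.0 + 930.2 i$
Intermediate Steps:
$S{\left(V,t \right)} = 2 - 6 t$ ($S{\left(V,t \right)} = 5 - 3 \left(2 t + 1\right) = 5 - 3 \left(1 + 2 t\right) = 5 - \left(3 + 6 t\right) = 2 - 6 t$)
$N{\left(C \right)} = 4 \sqrt{C}$
$\left(S{\left(-1 - -7,-4 \right)} + N{\left(-20 \right)}\right)^{2} = \left(\left(2 - -24\right) + 4 \sqrt{-20}\right)^{2} = \left(\left(2 + 24\right) + 4 \cdot 2 i \sqrt{5}\right)^{2} = \left(26 + 8 i \sqrt{5}\right)^{2}$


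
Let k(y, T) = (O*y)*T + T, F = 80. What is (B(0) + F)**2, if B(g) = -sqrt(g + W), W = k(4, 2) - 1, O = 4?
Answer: (80 - sqrt(33))**2 ≈ 5513.9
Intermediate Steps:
k(y, T) = T + 4*T*y (k(y, T) = (4*y)*T + T = 4*T*y + T = T + 4*T*y)
W = 33 (W = 2*(1 + 4*4) - 1 = 2*(1 + 16) - 1 = 2*17 - 1 = 34 - 1 = 33)
B(g) = -sqrt(33 + g) (B(g) = -sqrt(g + 33) = -sqrt(33 + g))
(B(0) + F)**2 = (-sqrt(33 + 0) + 80)**2 = (-sqrt(33) + 80)**2 = (80 - sqrt(33))**2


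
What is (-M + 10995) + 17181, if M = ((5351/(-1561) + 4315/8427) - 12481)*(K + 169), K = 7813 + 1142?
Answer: 1498716278962628/13154547 ≈ 1.1393e+8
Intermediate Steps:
K = 8955
M = -1498345636446356/13154547 (M = ((5351/(-1561) + 4315/8427) - 12481)*(8955 + 169) = ((5351*(-1/1561) + 4315*(1/8427)) - 12481)*9124 = ((-5351/1561 + 4315/8427) - 12481)*9124 = (-38357162/13154547 - 12481)*9124 = -164220258269/13154547*9124 = -1498345636446356/13154547 ≈ -1.1390e+8)
(-M + 10995) + 17181 = (-1*(-1498345636446356/13154547) + 10995) + 17181 = (1498345636446356/13154547 + 10995) + 17181 = 1498490270690621/13154547 + 17181 = 1498716278962628/13154547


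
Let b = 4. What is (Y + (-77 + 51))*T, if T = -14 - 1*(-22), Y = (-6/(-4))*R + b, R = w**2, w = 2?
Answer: -128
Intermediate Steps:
R = 4 (R = 2**2 = 4)
Y = 10 (Y = -6/(-4)*4 + 4 = -6*(-1/4)*4 + 4 = (3/2)*4 + 4 = 6 + 4 = 10)
T = 8 (T = -14 + 22 = 8)
(Y + (-77 + 51))*T = (10 + (-77 + 51))*8 = (10 - 26)*8 = -16*8 = -128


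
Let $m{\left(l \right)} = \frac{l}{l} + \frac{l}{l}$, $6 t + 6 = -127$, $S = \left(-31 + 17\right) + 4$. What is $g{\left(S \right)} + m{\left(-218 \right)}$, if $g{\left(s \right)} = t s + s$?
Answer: $\frac{641}{3} \approx 213.67$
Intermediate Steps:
$S = -10$ ($S = -14 + 4 = -10$)
$t = - \frac{133}{6}$ ($t = -1 + \frac{1}{6} \left(-127\right) = -1 - \frac{127}{6} = - \frac{133}{6} \approx -22.167$)
$m{\left(l \right)} = 2$ ($m{\left(l \right)} = 1 + 1 = 2$)
$g{\left(s \right)} = - \frac{127 s}{6}$ ($g{\left(s \right)} = - \frac{133 s}{6} + s = - \frac{127 s}{6}$)
$g{\left(S \right)} + m{\left(-218 \right)} = \left(- \frac{127}{6}\right) \left(-10\right) + 2 = \frac{635}{3} + 2 = \frac{641}{3}$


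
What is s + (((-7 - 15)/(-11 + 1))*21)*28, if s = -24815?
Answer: -117607/5 ≈ -23521.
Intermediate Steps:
s + (((-7 - 15)/(-11 + 1))*21)*28 = -24815 + (((-7 - 15)/(-11 + 1))*21)*28 = -24815 + (-22/(-10)*21)*28 = -24815 + (-22*(-⅒)*21)*28 = -24815 + ((11/5)*21)*28 = -24815 + (231/5)*28 = -24815 + 6468/5 = -117607/5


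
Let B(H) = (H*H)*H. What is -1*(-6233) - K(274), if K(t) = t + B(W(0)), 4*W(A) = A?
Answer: 5959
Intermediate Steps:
W(A) = A/4
B(H) = H³ (B(H) = H²*H = H³)
K(t) = t (K(t) = t + ((¼)*0)³ = t + 0³ = t + 0 = t)
-1*(-6233) - K(274) = -1*(-6233) - 1*274 = 6233 - 274 = 5959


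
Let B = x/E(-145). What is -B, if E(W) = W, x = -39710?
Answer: -7942/29 ≈ -273.86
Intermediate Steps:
B = 7942/29 (B = -39710/(-145) = -39710*(-1/145) = 7942/29 ≈ 273.86)
-B = -1*7942/29 = -7942/29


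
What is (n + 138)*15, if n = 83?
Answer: 3315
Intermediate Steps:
(n + 138)*15 = (83 + 138)*15 = 221*15 = 3315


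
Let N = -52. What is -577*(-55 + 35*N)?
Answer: 1081875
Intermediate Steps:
-577*(-55 + 35*N) = -577*(-55 + 35*(-52)) = -577*(-55 - 1820) = -577*(-1875) = 1081875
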